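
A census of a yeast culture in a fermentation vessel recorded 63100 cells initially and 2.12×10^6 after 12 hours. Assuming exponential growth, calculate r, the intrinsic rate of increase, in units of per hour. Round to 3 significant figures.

From N(t) = N₀·e^(rt): e^(r·12) = 2.12×10^6/63100 = 33.597.
r·12 = ln(33.597) = 3.5145, so r = 3.5145/12 = 0.29287.

0.293 per hour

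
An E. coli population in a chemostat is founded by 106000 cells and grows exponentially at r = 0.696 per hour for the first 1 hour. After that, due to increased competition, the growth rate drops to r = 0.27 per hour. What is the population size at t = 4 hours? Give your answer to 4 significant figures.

Phase 1: N(1) = 106000·e^(0.696×1) = 106000·e^0.696 = 212606.
Phase 2 runs for 4 − 1 = 3 hours at r = 0.27.
N(4) = 212606·e^(0.27×3) = 212606·e^0.81 = 477918.

477900 cells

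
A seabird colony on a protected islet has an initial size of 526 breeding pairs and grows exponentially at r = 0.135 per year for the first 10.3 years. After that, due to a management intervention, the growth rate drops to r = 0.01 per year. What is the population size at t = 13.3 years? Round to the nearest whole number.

Phase 1: N(10.3) = 526·e^(0.135×10.3) = 526·e^1.391 = 2112.87.
Phase 2 runs for 13.3 − 10.3 = 3 years at r = 0.01.
N(13.3) = 2112.87·e^(0.01×3) = 2112.87·e^0.03 = 2177.21.

2177 breeding pairs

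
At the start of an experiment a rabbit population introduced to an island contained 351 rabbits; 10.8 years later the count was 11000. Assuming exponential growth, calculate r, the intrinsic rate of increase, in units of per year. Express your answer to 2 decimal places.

From N(t) = N₀·e^(rt): e^(r·10.8) = 11000/351 = 31.339.
r·10.8 = ln(31.339) = 3.4449, so r = 3.4449/10.8 = 0.31897.

0.32 per year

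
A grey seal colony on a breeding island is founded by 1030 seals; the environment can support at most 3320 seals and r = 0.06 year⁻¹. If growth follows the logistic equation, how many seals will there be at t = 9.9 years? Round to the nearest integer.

A = (K − N₀)/N₀ = (3320 − 1030)/1030 = 2.2233.
N(t) = K/(1 + A·e^(−rt)) = 3320/(1 + 2.2233×e^(−0.06×9.9)).
e^(−0.594) = 0.55211; denominator = 1 + 2.2233×0.55211 = 2.2275.
N = 3320/2.2275 = 1490.45.

1490 seals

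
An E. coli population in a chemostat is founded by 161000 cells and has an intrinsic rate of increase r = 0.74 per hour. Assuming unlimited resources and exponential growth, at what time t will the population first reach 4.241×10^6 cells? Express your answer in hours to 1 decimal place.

4.4 hours

Set N₀·e^(rt) = 4.241×10^6: e^(0.74·t) = 4.241×10^6/161000 = 26.342.
0.74·t = ln(26.342) = 3.2712, so t = 3.2712/0.74 = 4.4205.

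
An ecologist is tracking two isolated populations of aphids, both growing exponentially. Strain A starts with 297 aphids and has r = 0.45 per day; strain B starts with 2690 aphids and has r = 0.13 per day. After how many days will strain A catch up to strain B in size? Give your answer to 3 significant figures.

6.89 days

Set 297·e^(0.45t) = 2690·e^(0.13t).
e^((0.45 − 0.13)t) = 2690/297 → e^(0.32·t) = 9.0572.
0.32·t = ln(9.0572) = 2.2036, so t = 2.2036/0.32 = 6.8861.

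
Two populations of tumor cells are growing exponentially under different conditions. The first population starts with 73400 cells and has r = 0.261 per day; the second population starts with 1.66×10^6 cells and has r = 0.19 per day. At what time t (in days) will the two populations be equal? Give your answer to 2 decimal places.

Set 73400·e^(0.261t) = 1.66×10^6·e^(0.19t).
e^((0.261 − 0.19)t) = 1.66×10^6/73400 → e^(0.071·t) = 22.616.
0.071·t = ln(22.616) = 3.1186, so t = 3.1186/0.071 = 43.925.

43.92 days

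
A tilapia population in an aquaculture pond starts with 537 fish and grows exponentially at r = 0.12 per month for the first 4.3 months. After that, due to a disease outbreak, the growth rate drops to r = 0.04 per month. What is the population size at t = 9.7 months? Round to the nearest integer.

1117 fish

Phase 1: N(4.3) = 537·e^(0.12×4.3) = 537·e^0.516 = 899.643.
Phase 2 runs for 9.7 − 4.3 = 5.4 months at r = 0.04.
N(9.7) = 899.643·e^(0.04×5.4) = 899.643·e^0.216 = 1116.55.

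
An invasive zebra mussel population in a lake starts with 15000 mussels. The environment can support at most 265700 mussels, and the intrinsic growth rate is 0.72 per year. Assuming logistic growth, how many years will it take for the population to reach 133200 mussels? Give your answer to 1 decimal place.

3.9 years

A = (K − N₀)/N₀ = (265700 − 15000)/15000 = 16.713.
Solve 265700/(1 + 16.713·e^(−0.72t)) = 133200: 1 + 16.713·e^(−0.72t) = 1.9947, so e^(−0.72t) = 0.059518.
−0.72·t = ln(0.059518) = -2.8215, so t = 2.8215/0.72 = 3.9187.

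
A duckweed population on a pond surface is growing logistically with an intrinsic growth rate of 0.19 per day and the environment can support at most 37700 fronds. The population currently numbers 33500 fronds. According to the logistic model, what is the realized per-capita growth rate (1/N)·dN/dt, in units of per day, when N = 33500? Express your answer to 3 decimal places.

0.021 per day

(1/N)·dN/dt = r(1 − N/K) = 0.19 × (1 − 33500/37700).
= 0.19 × 0.11141 = 0.021167.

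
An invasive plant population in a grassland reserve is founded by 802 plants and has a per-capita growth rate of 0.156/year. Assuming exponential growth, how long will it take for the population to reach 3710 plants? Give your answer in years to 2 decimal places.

9.82 years

Set N₀·e^(rt) = 3710: e^(0.156·t) = 3710/802 = 4.6259.
0.156·t = ln(4.6259) = 1.5317, so t = 1.5317/0.156 = 9.8185.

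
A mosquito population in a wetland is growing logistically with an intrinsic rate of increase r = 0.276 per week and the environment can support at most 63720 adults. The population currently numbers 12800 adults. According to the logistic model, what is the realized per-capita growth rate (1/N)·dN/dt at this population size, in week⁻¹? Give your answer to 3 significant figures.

(1/N)·dN/dt = r(1 − N/K) = 0.276 × (1 − 12800/63720).
= 0.276 × 0.79912 = 0.22056.

0.221 per week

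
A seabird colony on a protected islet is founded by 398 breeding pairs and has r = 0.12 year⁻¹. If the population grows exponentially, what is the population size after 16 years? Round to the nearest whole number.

N(t) = N₀·e^(rt) = 398 × e^(0.12×16) = 398 × e^1.92.
e^1.92 ≈ 6.821, so N ≈ 398 × 6.821 = 2714.74.

2715 breeding pairs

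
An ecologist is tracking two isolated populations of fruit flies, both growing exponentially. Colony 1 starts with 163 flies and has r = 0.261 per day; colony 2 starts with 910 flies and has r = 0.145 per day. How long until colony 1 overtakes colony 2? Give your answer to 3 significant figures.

Set 163·e^(0.261t) = 910·e^(0.145t).
e^((0.261 − 0.145)t) = 910/163 → e^(0.116·t) = 5.5828.
0.116·t = ln(5.5828) = 1.7197, so t = 1.7197/0.116 = 14.825.

14.8 days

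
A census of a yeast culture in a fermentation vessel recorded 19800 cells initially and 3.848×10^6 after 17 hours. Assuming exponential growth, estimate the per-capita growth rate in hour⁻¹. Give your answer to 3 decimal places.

0.310 per hour

From N(t) = N₀·e^(rt): e^(r·17) = 3.848×10^6/19800 = 194.34.
r·17 = ln(194.34) = 5.2696, so r = 5.2696/17 = 0.30998.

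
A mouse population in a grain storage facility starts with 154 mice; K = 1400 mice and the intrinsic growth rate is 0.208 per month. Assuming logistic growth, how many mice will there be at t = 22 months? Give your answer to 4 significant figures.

A = (K − N₀)/N₀ = (1400 − 154)/154 = 8.0909.
N(t) = K/(1 + A·e^(−rt)) = 1400/(1 + 8.0909×e^(−0.208×22)).
e^(−4.576) = 0.010296; denominator = 1 + 8.0909×0.010296 = 1.0833.
N = 1400/1.0833 = 1292.34.

1292 mice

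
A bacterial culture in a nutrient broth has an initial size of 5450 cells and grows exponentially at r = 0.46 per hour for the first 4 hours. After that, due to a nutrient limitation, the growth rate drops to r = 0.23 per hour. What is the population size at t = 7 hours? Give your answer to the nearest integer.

Phase 1: N(4) = 5450·e^(0.46×4) = 5450·e^1.84 = 34316.1.
Phase 2 runs for 7 − 4 = 3 hours at r = 0.23.
N(7) = 34316.1·e^(0.23×3) = 34316.1·e^0.69 = 68416.6.

68417 cells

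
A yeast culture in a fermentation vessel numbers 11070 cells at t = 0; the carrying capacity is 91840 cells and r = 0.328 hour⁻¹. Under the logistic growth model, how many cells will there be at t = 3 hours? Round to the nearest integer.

A = (K − N₀)/N₀ = (91840 − 11070)/11070 = 7.2963.
N(t) = K/(1 + A·e^(−rt)) = 91840/(1 + 7.2963×e^(−0.328×3)).
e^(−0.984) = 0.37381; denominator = 1 + 7.2963×0.37381 = 3.7274.
N = 91840/3.7274 = 24638.8.

24639 cells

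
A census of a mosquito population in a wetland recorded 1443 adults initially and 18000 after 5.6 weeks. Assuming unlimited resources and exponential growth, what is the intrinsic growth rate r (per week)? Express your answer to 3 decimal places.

0.451 per week

From N(t) = N₀·e^(rt): e^(r·5.6) = 18000/1443 = 12.474.
r·5.6 = ln(12.474) = 2.5236, so r = 2.5236/5.6 = 0.45065.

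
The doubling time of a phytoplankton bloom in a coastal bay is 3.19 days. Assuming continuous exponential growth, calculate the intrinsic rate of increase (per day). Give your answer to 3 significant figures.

0.217 per day

r = ln(2)/t_d = 0.6931/3.19 = 0.21729.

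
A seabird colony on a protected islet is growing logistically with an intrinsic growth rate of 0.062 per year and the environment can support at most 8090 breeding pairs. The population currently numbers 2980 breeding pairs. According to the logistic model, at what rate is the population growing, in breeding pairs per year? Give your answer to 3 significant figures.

dN/dt = rN(1 − N/K) = 0.062 × 2980 × (1 − 2980/8090).
1 − 2980/8090 = 0.63164; dN/dt = 0.062 × 2980 × 0.63164 = 116.7.

117 breeding pairs per year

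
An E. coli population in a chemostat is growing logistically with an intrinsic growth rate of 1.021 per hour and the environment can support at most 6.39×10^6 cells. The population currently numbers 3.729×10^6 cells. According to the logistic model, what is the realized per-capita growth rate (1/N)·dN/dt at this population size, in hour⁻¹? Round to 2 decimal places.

(1/N)·dN/dt = r(1 − N/K) = 1.021 × (1 − 3.729×10^6/6.39×10^6).
= 1.021 × 0.41643 = 0.42518.

0.43 per hour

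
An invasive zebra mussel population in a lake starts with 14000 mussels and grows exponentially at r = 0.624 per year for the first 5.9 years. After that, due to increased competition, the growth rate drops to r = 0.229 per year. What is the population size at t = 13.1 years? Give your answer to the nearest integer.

Phase 1: N(5.9) = 14000·e^(0.624×5.9) = 14000·e^3.682 = 555938.
Phase 2 runs for 13.1 − 5.9 = 7.2 years at r = 0.229.
N(13.1) = 555938·e^(0.229×7.2) = 555938·e^1.649 = 2.891288×10^6.

2891288 mussels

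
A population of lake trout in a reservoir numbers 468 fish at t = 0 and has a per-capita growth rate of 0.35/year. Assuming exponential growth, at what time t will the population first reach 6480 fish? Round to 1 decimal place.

7.5 years

Set N₀·e^(rt) = 6480: e^(0.35·t) = 6480/468 = 13.846.
0.35·t = ln(13.846) = 2.628, so t = 2.628/0.35 = 7.5086.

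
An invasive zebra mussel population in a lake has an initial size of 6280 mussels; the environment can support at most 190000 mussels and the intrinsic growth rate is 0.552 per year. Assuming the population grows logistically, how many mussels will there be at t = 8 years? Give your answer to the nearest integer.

A = (K − N₀)/N₀ = (190000 − 6280)/6280 = 29.255.
N(t) = K/(1 + A·e^(−rt)) = 190000/(1 + 29.255×e^(−0.552×8)).
e^(−4.416) = 0.012082; denominator = 1 + 29.255×0.012082 = 1.3535.
N = 190000/1.3535 = 140380.

140380 mussels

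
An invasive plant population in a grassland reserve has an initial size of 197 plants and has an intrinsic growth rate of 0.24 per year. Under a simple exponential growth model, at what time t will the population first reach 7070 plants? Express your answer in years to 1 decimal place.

Set N₀·e^(rt) = 7070: e^(0.24·t) = 7070/197 = 35.888.
0.24·t = ln(35.888) = 3.5804, so t = 3.5804/0.24 = 14.918.

14.9 years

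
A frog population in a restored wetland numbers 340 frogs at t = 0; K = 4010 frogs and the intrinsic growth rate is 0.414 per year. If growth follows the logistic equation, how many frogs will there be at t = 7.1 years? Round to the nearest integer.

A = (K − N₀)/N₀ = (4010 − 340)/340 = 10.794.
N(t) = K/(1 + A·e^(−rt)) = 4010/(1 + 10.794×e^(−0.414×7.1)).
e^(−2.939) = 0.052897; denominator = 1 + 10.794×0.052897 = 1.571.
N = 4010/1.571 = 2552.54.

2553 frogs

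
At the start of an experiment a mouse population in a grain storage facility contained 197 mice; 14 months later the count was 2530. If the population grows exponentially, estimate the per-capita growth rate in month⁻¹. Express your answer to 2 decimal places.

From N(t) = N₀·e^(rt): e^(r·14) = 2530/197 = 12.843.
r·14 = ln(12.843) = 2.5528, so r = 2.5528/14 = 0.18234.

0.18 per month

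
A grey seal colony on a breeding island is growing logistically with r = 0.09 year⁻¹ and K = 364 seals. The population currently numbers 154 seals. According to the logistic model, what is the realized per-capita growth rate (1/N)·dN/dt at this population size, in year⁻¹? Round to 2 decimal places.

0.05 per year

(1/N)·dN/dt = r(1 − N/K) = 0.09 × (1 − 154/364).
= 0.09 × 0.57692 = 0.051923.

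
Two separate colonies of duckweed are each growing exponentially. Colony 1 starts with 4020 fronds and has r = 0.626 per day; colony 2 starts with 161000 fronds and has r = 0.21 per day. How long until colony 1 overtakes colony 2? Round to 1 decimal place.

8.9 days

Set 4020·e^(0.626t) = 161000·e^(0.21t).
e^((0.626 − 0.21)t) = 161000/4020 → e^(0.416·t) = 40.05.
0.416·t = ln(40.05) = 3.6901, so t = 3.6901/0.416 = 8.8705.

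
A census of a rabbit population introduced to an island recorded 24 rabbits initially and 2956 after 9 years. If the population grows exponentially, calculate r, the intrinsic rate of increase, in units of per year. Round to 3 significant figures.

From N(t) = N₀·e^(rt): e^(r·9) = 2956/24 = 123.17.
r·9 = ln(123.17) = 4.8135, so r = 4.8135/9 = 0.53484.

0.535 per year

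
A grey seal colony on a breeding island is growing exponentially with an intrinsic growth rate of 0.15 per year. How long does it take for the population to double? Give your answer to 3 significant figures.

4.62 years

Doubling time t_d = ln(2)/r = 0.6931/0.15 = 4.621.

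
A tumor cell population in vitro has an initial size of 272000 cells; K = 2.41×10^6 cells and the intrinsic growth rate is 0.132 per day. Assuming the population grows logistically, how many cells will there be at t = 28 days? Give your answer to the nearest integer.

A = (K − N₀)/N₀ = (2.41×10^6 − 272000)/272000 = 7.8603.
N(t) = K/(1 + A·e^(−rt)) = 2.41×10^6/(1 + 7.8603×e^(−0.132×28)).
e^(−3.696) = 0.024823; denominator = 1 + 7.8603×0.024823 = 1.1951.
N = 2.41×10^6/1.1951 = 2.016546×10^6.

2016546 cells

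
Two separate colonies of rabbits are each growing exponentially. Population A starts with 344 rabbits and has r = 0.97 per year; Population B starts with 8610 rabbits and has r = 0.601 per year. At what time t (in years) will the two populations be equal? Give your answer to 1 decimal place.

Set 344·e^(0.97t) = 8610·e^(0.601t).
e^((0.97 − 0.601)t) = 8610/344 → e^(0.369·t) = 25.029.
0.369·t = ln(25.029) = 3.22, so t = 3.22/0.369 = 8.7264.

8.7 years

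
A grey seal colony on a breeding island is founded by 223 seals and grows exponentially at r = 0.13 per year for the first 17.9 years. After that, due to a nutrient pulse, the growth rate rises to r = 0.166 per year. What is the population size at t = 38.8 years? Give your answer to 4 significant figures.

Phase 1: N(17.9) = 223·e^(0.13×17.9) = 223·e^2.327 = 2285.12.
Phase 2 runs for 38.8 − 17.9 = 20.9 years at r = 0.166.
N(38.8) = 2285.12·e^(0.166×20.9) = 2285.12·e^3.469 = 73392.1.

73390 seals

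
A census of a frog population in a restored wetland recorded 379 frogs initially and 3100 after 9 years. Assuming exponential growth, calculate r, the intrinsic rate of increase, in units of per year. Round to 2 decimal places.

From N(t) = N₀·e^(rt): e^(r·9) = 3100/379 = 8.1794.
r·9 = ln(8.1794) = 2.1016, so r = 2.1016/9 = 0.23351.

0.23 per year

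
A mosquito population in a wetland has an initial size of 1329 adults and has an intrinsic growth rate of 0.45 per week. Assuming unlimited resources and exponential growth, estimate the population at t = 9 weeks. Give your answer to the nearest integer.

N(t) = N₀·e^(rt) = 1329 × e^(0.45×9) = 1329 × e^4.05.
e^4.05 ≈ 57.397, so N ≈ 1329 × 57.397 = 76281.2.

76281 adults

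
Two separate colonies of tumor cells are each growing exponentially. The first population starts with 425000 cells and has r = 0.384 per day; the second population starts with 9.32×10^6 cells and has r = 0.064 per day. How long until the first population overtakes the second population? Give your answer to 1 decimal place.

Set 425000·e^(0.384t) = 9.32×10^6·e^(0.064t).
e^((0.384 − 0.064)t) = 9.32×10^6/425000 → e^(0.32·t) = 21.929.
0.32·t = ln(21.929) = 3.0878, so t = 3.0878/0.32 = 9.6495.

9.6 days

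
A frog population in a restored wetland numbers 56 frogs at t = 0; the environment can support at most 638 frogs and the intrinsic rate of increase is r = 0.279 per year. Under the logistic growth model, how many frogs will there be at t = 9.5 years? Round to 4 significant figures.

368.0 frogs

A = (K − N₀)/N₀ = (638 − 56)/56 = 10.393.
N(t) = K/(1 + A·e^(−rt)) = 638/(1 + 10.393×e^(−0.279×9.5)).
e^(−2.651) = 0.070616; denominator = 1 + 10.393×0.070616 = 1.7339.
N = 638/1.7339 = 367.956.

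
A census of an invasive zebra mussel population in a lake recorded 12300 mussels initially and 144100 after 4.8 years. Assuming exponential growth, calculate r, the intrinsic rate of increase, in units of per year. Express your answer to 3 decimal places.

0.513 per year

From N(t) = N₀·e^(rt): e^(r·4.8) = 144100/12300 = 11.715.
r·4.8 = ln(11.715) = 2.4609, so r = 2.4609/4.8 = 0.51269.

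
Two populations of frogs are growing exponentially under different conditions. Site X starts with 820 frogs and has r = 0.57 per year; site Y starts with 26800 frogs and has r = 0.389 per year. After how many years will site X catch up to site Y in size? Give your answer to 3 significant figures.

Set 820·e^(0.57t) = 26800·e^(0.389t).
e^((0.57 − 0.389)t) = 26800/820 → e^(0.181·t) = 32.683.
0.181·t = ln(32.683) = 3.4869, so t = 3.4869/0.181 = 19.264.

19.3 years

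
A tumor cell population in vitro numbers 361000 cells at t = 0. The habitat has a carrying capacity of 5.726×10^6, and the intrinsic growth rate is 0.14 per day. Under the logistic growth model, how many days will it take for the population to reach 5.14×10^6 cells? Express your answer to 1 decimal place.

34.8 days

A = (K − N₀)/N₀ = (5.726×10^6 − 361000)/361000 = 14.861.
Solve 5.726×10^6/(1 + 14.861·e^(−0.14t)) = 5.14×10^6: 1 + 14.861·e^(−0.14t) = 1.114, so e^(−0.14t) = 0.00767135.
−0.14·t = ln(0.00767135) = -4.8703, so t = 4.8703/0.14 = 34.788.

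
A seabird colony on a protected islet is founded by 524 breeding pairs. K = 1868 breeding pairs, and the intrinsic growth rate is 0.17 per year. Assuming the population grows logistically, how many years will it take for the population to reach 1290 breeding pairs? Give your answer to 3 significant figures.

10.3 years

A = (K − N₀)/N₀ = (1868 − 524)/524 = 2.5649.
Solve 1868/(1 + 2.5649·e^(−0.17t)) = 1290: 1 + 2.5649·e^(−0.17t) = 1.4481, so e^(−0.17t) = 0.174691.
−0.17·t = ln(0.174691) = -1.7447, so t = 1.7447/0.17 = 10.263.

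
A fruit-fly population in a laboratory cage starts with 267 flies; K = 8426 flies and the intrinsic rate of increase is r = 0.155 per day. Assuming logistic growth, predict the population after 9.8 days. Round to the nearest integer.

A = (K − N₀)/N₀ = (8426 − 267)/267 = 30.558.
N(t) = K/(1 + A·e^(−rt)) = 8426/(1 + 30.558×e^(−0.155×9.8)).
e^(−1.519) = 0.21893; denominator = 1 + 30.558×0.21893 = 7.6901.
N = 8426/7.6901 = 1095.7.

1096 flies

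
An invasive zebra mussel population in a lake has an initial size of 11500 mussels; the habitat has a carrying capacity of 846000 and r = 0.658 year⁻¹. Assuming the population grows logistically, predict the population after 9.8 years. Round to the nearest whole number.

A = (K − N₀)/N₀ = (846000 − 11500)/11500 = 72.565.
N(t) = K/(1 + A·e^(−rt)) = 846000/(1 + 72.565×e^(−0.658×9.8)).
e^(−6.448) = 0.0015831; denominator = 1 + 72.565×0.0015831 = 1.1149.
N = 846000/1.1149 = 758830.

758830 mussels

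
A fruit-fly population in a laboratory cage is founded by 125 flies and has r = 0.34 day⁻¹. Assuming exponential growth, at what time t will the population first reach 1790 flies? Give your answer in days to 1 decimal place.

7.8 days

Set N₀·e^(rt) = 1790: e^(0.34·t) = 1790/125 = 14.32.
0.34·t = ln(14.32) = 2.6617, so t = 2.6617/0.34 = 7.8284.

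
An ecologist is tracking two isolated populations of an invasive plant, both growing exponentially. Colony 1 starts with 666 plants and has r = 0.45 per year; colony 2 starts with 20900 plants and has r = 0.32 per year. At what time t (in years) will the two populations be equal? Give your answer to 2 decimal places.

26.51 years

Set 666·e^(0.45t) = 20900·e^(0.32t).
e^((0.45 − 0.32)t) = 20900/666 → e^(0.13·t) = 31.381.
0.13·t = ln(31.381) = 3.4462, so t = 3.4462/0.13 = 26.509.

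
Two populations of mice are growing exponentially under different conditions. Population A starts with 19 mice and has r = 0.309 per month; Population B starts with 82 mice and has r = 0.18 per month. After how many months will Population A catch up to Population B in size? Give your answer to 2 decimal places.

Set 19·e^(0.309t) = 82·e^(0.18t).
e^((0.309 − 0.18)t) = 82/19 → e^(0.129·t) = 4.3158.
0.129·t = ln(4.3158) = 1.4623, so t = 1.4623/0.129 = 11.336.

11.34 months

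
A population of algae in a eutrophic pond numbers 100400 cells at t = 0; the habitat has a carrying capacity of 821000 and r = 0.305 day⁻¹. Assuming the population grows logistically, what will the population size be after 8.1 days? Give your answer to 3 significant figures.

511000 cells

A = (K − N₀)/N₀ = (821000 − 100400)/100400 = 7.1773.
N(t) = K/(1 + A·e^(−rt)) = 821000/(1 + 7.1773×e^(−0.305×8.1)).
e^(−2.47) = 0.084543; denominator = 1 + 7.1773×0.084543 = 1.6068.
N = 821000/1.6068 = 510958.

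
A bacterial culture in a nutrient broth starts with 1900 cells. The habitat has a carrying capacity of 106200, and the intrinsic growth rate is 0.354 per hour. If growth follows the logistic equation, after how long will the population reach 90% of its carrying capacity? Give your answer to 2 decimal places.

17.52 hours

A = (K − N₀)/N₀ = (106200 − 1900)/1900 = 54.895.
Solve 106200/(1 + 54.895·e^(−0.354t)) = 95580: 1 + 54.895·e^(−0.354t) = 1.1111, so e^(−0.354t) = 0.00202408.
−0.354·t = ln(0.00202408) = -6.2026, so t = 6.2026/0.354 = 17.522.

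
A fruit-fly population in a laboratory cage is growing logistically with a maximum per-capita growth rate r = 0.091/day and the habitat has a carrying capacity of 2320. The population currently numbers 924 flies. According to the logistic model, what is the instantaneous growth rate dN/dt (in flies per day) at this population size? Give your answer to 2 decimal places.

50.60 flies per day

dN/dt = rN(1 − N/K) = 0.091 × 924 × (1 − 924/2320).
1 − 924/2320 = 0.60172; dN/dt = 0.091 × 924 × 0.60172 = 50.595.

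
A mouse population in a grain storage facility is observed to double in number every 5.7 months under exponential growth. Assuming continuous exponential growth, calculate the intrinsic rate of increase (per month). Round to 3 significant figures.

0.122 per month

r = ln(2)/t_d = 0.6931/5.7 = 0.1216.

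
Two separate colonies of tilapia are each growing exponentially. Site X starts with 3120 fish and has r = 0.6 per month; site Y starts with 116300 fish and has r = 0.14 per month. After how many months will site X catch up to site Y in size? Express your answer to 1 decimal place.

7.9 months

Set 3120·e^(0.6t) = 116300·e^(0.14t).
e^((0.6 − 0.14)t) = 116300/3120 → e^(0.46·t) = 37.276.
0.46·t = ln(37.276) = 3.6183, so t = 3.6183/0.46 = 7.866.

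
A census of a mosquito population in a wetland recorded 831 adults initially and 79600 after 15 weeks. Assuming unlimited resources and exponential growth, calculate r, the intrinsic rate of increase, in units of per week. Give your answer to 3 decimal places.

From N(t) = N₀·e^(rt): e^(r·15) = 79600/831 = 95.788.
r·15 = ln(95.788) = 4.5621, so r = 4.5621/15 = 0.30414.

0.304 per week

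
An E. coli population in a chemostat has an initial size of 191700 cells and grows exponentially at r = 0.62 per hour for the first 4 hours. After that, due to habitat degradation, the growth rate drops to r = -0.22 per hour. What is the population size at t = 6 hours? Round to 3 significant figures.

1470000 cells

Phase 1: N(4) = 191700·e^(0.62×4) = 191700·e^2.48 = 2.28914×10^6.
Phase 2 runs for 6 − 4 = 2 hours at r = -0.22.
N(6) = 2.28914×10^6·e^(-0.22×2) = 2.28914×10^6·e^-0.44 = 1.47429×10^6.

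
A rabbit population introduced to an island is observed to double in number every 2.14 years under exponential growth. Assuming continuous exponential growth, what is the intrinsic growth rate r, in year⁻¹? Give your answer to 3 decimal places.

r = ln(2)/t_d = 0.6931/2.14 = 0.3239.

0.324 per year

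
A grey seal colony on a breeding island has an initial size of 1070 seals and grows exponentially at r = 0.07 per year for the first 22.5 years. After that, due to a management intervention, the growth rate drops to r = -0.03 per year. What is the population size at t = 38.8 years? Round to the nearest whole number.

3170 seals

Phase 1: N(22.5) = 1070·e^(0.07×22.5) = 1070·e^1.575 = 5168.89.
Phase 2 runs for 38.8 − 22.5 = 16.3 years at r = -0.03.
N(38.8) = 5168.89·e^(-0.03×16.3) = 5168.89·e^-0.489 = 3169.77.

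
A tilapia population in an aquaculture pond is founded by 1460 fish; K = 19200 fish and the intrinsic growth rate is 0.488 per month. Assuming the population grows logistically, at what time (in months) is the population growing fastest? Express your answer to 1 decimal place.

Logistic growth is fastest at N = K/2 = 9600.
A = (K − N₀)/N₀ = 12.151. Set K/(1 + A·e^(−rt)) = K/2 → A·e^(−rt) = 1.
e^(−0.488t) = 1/12.151 = 0.0822999, so t = ln(12.151)/0.488 = 2.4974/0.488 = 5.1176.

5.1 months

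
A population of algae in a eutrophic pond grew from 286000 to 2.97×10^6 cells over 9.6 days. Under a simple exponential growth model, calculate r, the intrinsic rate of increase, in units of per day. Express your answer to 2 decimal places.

0.24 per day

From N(t) = N₀·e^(rt): e^(r·9.6) = 2.97×10^6/286000 = 10.385.
r·9.6 = ln(10.385) = 2.3403, so r = 2.3403/9.6 = 0.24378.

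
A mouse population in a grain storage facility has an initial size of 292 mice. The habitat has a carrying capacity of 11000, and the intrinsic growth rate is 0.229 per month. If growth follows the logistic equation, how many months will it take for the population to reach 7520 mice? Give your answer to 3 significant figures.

19.1 months

A = (K − N₀)/N₀ = (11000 − 292)/292 = 36.671.
Solve 11000/(1 + 36.671·e^(−0.229t)) = 7520: 1 + 36.671·e^(−0.229t) = 1.4628, so e^(−0.229t) = 0.0126193.
−0.229·t = ln(0.0126193) = -4.3725, so t = 4.3725/0.229 = 19.094.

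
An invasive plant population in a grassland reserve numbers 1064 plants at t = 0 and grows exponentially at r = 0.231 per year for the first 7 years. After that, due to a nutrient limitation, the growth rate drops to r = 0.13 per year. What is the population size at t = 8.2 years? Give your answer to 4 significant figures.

6265 plants

Phase 1: N(7) = 1064·e^(0.231×7) = 1064·e^1.617 = 5360.38.
Phase 2 runs for 8.2 − 7 = 1.2 years at r = 0.13.
N(8.2) = 5360.38·e^(0.13×1.2) = 5360.38·e^0.156 = 6265.36.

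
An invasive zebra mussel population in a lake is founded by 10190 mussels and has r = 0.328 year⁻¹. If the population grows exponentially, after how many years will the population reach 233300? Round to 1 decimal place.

9.5 years

Set N₀·e^(rt) = 233300: e^(0.328·t) = 233300/10190 = 22.895.
0.328·t = ln(22.895) = 3.1309, so t = 3.1309/0.328 = 9.5455.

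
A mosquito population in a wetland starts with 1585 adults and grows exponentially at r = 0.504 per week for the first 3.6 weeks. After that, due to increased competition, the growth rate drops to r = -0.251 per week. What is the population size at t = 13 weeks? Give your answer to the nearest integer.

Phase 1: N(3.6) = 1585·e^(0.504×3.6) = 1585·e^1.814 = 9727.77.
Phase 2 runs for 13 − 3.6 = 9.4 weeks at r = -0.251.
N(13) = 9727.77·e^(-0.251×9.4) = 9727.77·e^-2.359 = 919.049.

919 adults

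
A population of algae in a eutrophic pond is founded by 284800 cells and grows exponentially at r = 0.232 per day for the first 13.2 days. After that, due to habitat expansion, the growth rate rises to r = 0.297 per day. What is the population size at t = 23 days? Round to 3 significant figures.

Phase 1: N(13.2) = 284800·e^(0.232×13.2) = 284800·e^3.062 = 6.088684×10^6.
Phase 2 runs for 23 − 13.2 = 9.8 days at r = 0.297.
N(23) = 6.088684×10^6·e^(0.297×9.8) = 6.088684×10^6·e^2.911 = 1.118358×10^8.

112000000 cells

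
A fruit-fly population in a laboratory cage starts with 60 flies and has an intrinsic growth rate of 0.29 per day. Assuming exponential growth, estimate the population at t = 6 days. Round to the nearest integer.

N(t) = N₀·e^(rt) = 60 × e^(0.29×6) = 60 × e^1.74.
e^1.74 ≈ 5.6973, so N ≈ 60 × 5.6973 = 341.841.

342 flies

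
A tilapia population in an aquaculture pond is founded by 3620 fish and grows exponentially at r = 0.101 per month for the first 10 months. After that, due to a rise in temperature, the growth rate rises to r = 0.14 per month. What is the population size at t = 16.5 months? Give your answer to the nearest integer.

Phase 1: N(10) = 3620·e^(0.101×10) = 3620·e^1.01 = 9939.08.
Phase 2 runs for 16.5 − 10 = 6.5 months at r = 0.14.
N(16.5) = 9939.08·e^(0.14×6.5) = 9939.08·e^0.91 = 24691.9.

24692 fish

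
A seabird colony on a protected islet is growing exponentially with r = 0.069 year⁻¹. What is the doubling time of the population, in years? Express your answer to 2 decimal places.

10.05 years

Doubling time t_d = ln(2)/r = 0.6931/0.069 = 10.046.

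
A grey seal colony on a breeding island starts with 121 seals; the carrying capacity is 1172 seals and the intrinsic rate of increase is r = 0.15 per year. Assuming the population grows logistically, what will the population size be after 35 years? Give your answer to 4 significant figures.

A = (K − N₀)/N₀ = (1172 − 121)/121 = 8.686.
N(t) = K/(1 + A·e^(−rt)) = 1172/(1 + 8.686×e^(−0.15×35)).
e^(−5.25) = 0.0052475; denominator = 1 + 8.686×0.0052475 = 1.0456.
N = 1172/1.0456 = 1120.91.

1121 seals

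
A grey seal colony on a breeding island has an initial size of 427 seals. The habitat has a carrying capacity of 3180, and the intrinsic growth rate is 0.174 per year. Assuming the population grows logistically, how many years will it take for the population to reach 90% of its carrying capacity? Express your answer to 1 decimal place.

23.3 years

A = (K − N₀)/N₀ = (3180 − 427)/427 = 6.4473.
Solve 3180/(1 + 6.4473·e^(−0.174t)) = 2862: 1 + 6.4473·e^(−0.174t) = 1.1111, so e^(−0.174t) = 0.0172337.
−0.174·t = ln(0.0172337) = -4.0609, so t = 4.0609/0.174 = 23.338.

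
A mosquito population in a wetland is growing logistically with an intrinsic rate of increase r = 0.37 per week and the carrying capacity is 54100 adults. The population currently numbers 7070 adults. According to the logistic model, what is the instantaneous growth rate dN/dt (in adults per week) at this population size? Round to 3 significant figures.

2270 adults per week

dN/dt = rN(1 − N/K) = 0.37 × 7070 × (1 − 7070/54100).
1 − 7070/54100 = 0.86932; dN/dt = 0.37 × 7070 × 0.86932 = 2274.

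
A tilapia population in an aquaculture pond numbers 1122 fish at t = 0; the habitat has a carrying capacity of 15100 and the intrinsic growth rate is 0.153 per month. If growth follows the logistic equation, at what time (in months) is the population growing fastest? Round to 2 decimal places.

Logistic growth is fastest at N = K/2 = 7550.
A = (K − N₀)/N₀ = 12.458. Set K/(1 + A·e^(−rt)) = K/2 → A·e^(−rt) = 1.
e^(−0.153t) = 1/12.458 = 0.080269, so t = ln(12.458)/0.153 = 2.5224/0.153 = 16.486.

16.49 months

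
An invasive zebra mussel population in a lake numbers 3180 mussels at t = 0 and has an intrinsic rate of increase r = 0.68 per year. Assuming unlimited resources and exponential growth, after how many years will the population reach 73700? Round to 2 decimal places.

Set N₀·e^(rt) = 73700: e^(0.68·t) = 73700/3180 = 23.176.
0.68·t = ln(23.176) = 3.1431, so t = 3.1431/0.68 = 4.6222.

4.62 years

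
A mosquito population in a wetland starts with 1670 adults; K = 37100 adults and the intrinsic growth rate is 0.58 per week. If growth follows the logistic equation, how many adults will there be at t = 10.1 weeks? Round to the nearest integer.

A = (K − N₀)/N₀ = (37100 − 1670)/1670 = 21.216.
N(t) = K/(1 + A·e^(−rt)) = 37100/(1 + 21.216×e^(−0.58×10.1)).
e^(−5.858) = 0.002857; denominator = 1 + 21.216×0.002857 = 1.0606.
N = 37100/1.0606 = 34979.8.

34980 adults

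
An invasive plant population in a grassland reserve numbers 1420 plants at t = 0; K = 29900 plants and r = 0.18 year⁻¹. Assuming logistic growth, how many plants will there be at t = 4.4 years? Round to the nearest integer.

A = (K − N₀)/N₀ = (29900 − 1420)/1420 = 20.056.
N(t) = K/(1 + A·e^(−rt)) = 29900/(1 + 20.056×e^(−0.18×4.4)).
e^(−0.792) = 0.45294; denominator = 1 + 20.056×0.45294 = 10.084.
N = 29900/10.084 = 2965.01.

2965 plants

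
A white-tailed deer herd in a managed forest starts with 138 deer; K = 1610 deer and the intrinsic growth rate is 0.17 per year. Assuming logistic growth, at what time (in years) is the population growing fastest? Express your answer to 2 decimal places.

13.92 years

Logistic growth is fastest at N = K/2 = 805.
A = (K − N₀)/N₀ = 10.667. Set K/(1 + A·e^(−rt)) = K/2 → A·e^(−rt) = 1.
e^(−0.17t) = 1/10.667 = 0.09375, so t = ln(10.667)/0.17 = 2.3671/0.17 = 13.924.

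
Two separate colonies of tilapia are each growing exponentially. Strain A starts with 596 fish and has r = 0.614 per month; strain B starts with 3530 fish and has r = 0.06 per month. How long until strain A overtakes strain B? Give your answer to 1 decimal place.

3.2 months

Set 596·e^(0.614t) = 3530·e^(0.06t).
e^((0.614 − 0.06)t) = 3530/596 → e^(0.554·t) = 5.9228.
0.554·t = ln(5.9228) = 1.7788, so t = 1.7788/0.554 = 3.2109.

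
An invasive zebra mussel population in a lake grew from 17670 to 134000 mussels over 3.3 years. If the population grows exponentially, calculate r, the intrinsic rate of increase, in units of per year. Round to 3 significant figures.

From N(t) = N₀·e^(rt): e^(r·3.3) = 134000/17670 = 7.5835.
r·3.3 = ln(7.5835) = 2.026, so r = 2.026/3.3 = 0.61393.

0.614 per year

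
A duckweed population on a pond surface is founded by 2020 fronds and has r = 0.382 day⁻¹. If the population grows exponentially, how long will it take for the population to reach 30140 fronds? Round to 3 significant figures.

Set N₀·e^(rt) = 30140: e^(0.382·t) = 30140/2020 = 14.921.
0.382·t = ln(14.921) = 2.7028, so t = 2.7028/0.382 = 7.0753.

7.08 days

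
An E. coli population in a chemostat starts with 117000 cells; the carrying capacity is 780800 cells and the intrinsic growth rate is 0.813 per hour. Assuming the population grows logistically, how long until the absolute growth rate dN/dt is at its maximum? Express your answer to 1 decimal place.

Logistic growth is fastest at N = K/2 = 390400.
A = (K − N₀)/N₀ = 5.6735. Set K/(1 + A·e^(−rt)) = K/2 → A·e^(−rt) = 1.
e^(−0.813t) = 1/5.6735 = 0.176258, so t = ln(5.6735)/0.813 = 1.7358/0.813 = 2.1351.

2.1 hours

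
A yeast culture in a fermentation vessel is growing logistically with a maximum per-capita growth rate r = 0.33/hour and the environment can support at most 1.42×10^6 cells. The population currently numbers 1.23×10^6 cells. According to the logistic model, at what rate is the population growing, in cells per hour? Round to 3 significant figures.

dN/dt = rN(1 − N/K) = 0.33 × 1.23×10^6 × (1 − 1.23×10^6/1.42×10^6).
1 − 1.23×10^6/1.42×10^6 = 0.1338; dN/dt = 0.33 × 1.23×10^6 × 0.1338 = 54311.

54300 cells per hour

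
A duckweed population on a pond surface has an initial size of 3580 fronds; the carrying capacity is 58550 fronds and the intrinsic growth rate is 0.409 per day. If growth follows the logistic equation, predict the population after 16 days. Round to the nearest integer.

57285 fronds

A = (K − N₀)/N₀ = (58550 − 3580)/3580 = 15.355.
N(t) = K/(1 + A·e^(−rt)) = 58550/(1 + 15.355×e^(−0.409×16)).
e^(−6.544) = 0.0014387; denominator = 1 + 15.355×0.0014387 = 1.0221.
N = 58550/1.0221 = 57284.5.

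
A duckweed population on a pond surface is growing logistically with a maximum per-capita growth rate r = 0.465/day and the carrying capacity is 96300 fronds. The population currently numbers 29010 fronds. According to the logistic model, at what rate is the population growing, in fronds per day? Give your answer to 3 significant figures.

dN/dt = rN(1 − N/K) = 0.465 × 29010 × (1 − 29010/96300).
1 − 29010/96300 = 0.69875; dN/dt = 0.465 × 29010 × 0.69875 = 9425.9.

9430 fronds per day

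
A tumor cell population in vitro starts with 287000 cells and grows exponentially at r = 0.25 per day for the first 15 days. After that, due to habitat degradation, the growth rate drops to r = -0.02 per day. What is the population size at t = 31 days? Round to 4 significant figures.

Phase 1: N(15) = 287000·e^(0.25×15) = 287000·e^3.75 = 1.220355×10^7.
Phase 2 runs for 31 − 15 = 16 days at r = -0.02.
N(31) = 1.220355×10^7·e^(-0.02×16) = 1.220355×10^7·e^-0.32 = 8.861596×10^6.

8862000 cells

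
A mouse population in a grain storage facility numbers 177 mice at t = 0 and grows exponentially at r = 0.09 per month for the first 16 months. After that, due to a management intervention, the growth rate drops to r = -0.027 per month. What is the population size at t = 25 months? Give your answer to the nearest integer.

586 mice

Phase 1: N(16) = 177·e^(0.09×16) = 177·e^1.44 = 747.063.
Phase 2 runs for 25 − 16 = 9 months at r = -0.027.
N(25) = 747.063·e^(-0.027×9) = 747.063·e^-0.243 = 585.9.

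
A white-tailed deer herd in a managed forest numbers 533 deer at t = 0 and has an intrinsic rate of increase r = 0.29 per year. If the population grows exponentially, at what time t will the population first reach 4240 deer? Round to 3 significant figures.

Set N₀·e^(rt) = 4240: e^(0.29·t) = 4240/533 = 7.955.
0.29·t = ln(7.955) = 2.0738, so t = 2.0738/0.29 = 7.151.

7.15 years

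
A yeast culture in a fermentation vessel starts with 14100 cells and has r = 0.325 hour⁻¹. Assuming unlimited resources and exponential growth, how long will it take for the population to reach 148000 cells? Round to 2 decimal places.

Set N₀·e^(rt) = 148000: e^(0.325·t) = 148000/14100 = 10.496.
0.325·t = ln(10.496) = 2.351, so t = 2.351/0.325 = 7.234.

7.23 hours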